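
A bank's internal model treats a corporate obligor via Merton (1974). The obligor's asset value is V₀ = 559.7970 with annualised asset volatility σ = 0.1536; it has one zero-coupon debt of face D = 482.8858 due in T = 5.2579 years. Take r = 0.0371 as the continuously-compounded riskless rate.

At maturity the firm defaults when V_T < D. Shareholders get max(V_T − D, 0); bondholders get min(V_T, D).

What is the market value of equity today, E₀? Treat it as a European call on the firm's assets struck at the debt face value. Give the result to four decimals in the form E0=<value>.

d₁ = [ln(V₀/D) + (r + σ²/2)T] / (σ√T)
   = [ln(559.7970/482.8858) + (0.0371 + 0.5·0.1536²)·5.2579] / (0.1536·√5.2579)
   = [0.147794 + 0.257093] / 0.352207 = 1.149572
d₂ = d₁ − σ√T = 1.149572 − 0.352207 = 0.797366
N(d₁) = 0.874840,  N(d₂) = 0.787381,  e^(−rT) = 0.822779
E₀ = V₀·N(d₁) − D·e^(−rT)·N(d₂)
   = 559.7970·0.874840 − 482.8858·0.822779·0.787381 = 176.900047

E0=176.9000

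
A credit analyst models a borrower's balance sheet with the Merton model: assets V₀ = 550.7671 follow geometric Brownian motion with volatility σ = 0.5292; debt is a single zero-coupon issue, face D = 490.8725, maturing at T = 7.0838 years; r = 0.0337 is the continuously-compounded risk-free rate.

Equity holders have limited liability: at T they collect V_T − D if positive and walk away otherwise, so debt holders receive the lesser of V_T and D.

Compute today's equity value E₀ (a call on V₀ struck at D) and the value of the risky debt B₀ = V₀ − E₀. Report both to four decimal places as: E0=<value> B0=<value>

d₁ = [ln(V₀/D) + (r + σ²/2)T] / (σ√T)
   = [ln(550.7671/490.8725) + (0.0337 + 0.5·0.5292²)·7.0838] / (0.5292·√7.0838)
   = [0.115128 + 1.230643] / 1.408487 = 0.955472
d₂ = d₁ − σ√T = 0.955472 − 1.408487 = -0.453016
N(d₁) = 0.830330,  N(d₂) = 0.325269,  e^(−rT) = 0.787632
E₀ = V₀·N(d₁) − D·e^(−rT)·N(d₂)
   = 550.7671·0.830330 − 490.8725·0.787632·0.325269 = 331.561007
B₀ = V₀ − E₀ = 550.7671 − 331.561007 = 219.206093

E0=331.5610 B0=219.2061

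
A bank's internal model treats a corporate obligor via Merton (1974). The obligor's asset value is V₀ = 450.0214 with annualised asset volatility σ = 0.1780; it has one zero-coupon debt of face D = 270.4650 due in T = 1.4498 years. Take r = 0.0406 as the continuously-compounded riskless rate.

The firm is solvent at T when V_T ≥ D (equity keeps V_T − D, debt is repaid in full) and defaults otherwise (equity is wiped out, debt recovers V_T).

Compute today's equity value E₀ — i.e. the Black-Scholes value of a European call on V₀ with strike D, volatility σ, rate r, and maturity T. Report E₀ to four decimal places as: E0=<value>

d₁ = [ln(V₀/D) + (r + σ²/2)T] / (σ√T)
   = [ln(450.0214/270.4650) + (0.0406 + 0.5·0.1780²)·1.4498] / (0.1780·√1.4498)
   = [0.509152 + 0.081830] / 0.214326 = 2.757403
d₂ = d₁ − σ√T = 2.757403 − 0.214326 = 2.543077
N(d₁) = 0.997087,  N(d₂) = 0.994506,  e^(−rT) = 0.942837
E₀ = V₀·N(d₁) − D·e^(−rT)·N(d₂)
   = 450.0214·0.997087 − 270.4650·0.942837·0.994506 = 195.107032

E0=195.1070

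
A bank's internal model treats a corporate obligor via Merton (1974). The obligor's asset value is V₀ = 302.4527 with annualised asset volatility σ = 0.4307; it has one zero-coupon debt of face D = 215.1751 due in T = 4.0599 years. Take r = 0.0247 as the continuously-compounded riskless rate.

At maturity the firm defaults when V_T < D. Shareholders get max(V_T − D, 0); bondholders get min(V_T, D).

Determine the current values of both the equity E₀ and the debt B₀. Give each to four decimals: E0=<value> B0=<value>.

E0=147.0227 B0=155.4300

d₁ = [ln(V₀/D) + (r + σ²/2)T] / (σ√T)
   = [ln(302.4527/215.1751) + (0.0247 + 0.5·0.4307²)·4.0599] / (0.4307·√4.0599)
   = [0.340473 + 0.476840] / 0.867826 = 0.941794
d₂ = d₁ − σ√T = 0.941794 − 0.867826 = 0.073968
N(d₁) = 0.826851,  N(d₂) = 0.529482,  e^(−rT) = 0.904585
E₀ = V₀·N(d₁) − D·e^(−rT)·N(d₂)
   = 302.4527·0.826851 − 215.1751·0.904585·0.529482 = 147.022738
B₀ = V₀ − E₀ = 302.4527 − 147.022738 = 155.429962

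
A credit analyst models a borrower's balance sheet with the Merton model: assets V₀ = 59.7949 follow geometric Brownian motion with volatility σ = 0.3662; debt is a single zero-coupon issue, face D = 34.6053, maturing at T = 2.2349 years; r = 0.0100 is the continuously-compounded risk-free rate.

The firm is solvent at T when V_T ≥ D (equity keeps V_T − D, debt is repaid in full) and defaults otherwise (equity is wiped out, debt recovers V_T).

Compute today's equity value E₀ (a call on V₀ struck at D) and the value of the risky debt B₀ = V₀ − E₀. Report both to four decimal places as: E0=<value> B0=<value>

d₁ = [ln(V₀/D) + (r + σ²/2)T] / (σ√T)
   = [ln(59.7949/34.6053) + (0.0100 + 0.5·0.3662²)·2.2349] / (0.3662·√2.2349)
   = [0.546914 + 0.172202] / 0.547454 = 1.313564
d₂ = d₁ − σ√T = 1.313564 − 0.547454 = 0.766110
N(d₁) = 0.905503,  N(d₂) = 0.778195,  e^(−rT) = 0.977899
E₀ = V₀·N(d₁) − D·e^(−rT)·N(d₂)
   = 59.7949·0.905503 − 34.6053·0.977899·0.778195 = 27.810008
B₀ = V₀ − E₀ = 59.7949 − 27.810008 = 31.984892

E0=27.8100 B0=31.9849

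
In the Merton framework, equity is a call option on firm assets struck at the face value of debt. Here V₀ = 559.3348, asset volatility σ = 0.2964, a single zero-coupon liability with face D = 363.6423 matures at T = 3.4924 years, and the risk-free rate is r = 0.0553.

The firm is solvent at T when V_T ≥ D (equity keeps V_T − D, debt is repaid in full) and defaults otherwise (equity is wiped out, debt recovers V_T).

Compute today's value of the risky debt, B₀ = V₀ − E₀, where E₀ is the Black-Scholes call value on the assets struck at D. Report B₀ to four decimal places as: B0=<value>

d₁ = [ln(V₀/D) + (r + σ²/2)T] / (σ√T)
   = [ln(559.3348/363.6423) + (0.0553 + 0.5·0.2964²)·3.4924] / (0.2964·√3.4924)
   = [0.430578 + 0.346539] / 0.553911 = 1.402961
d₂ = d₁ − σ√T = 1.402961 − 0.553911 = 0.849050
N(d₁) = 0.919686,  N(d₂) = 0.802073,  e^(−rT) = 0.824375
E₀ = V₀·N(d₁) − D·e^(−rT)·N(d₂)
   = 559.3348·0.919686 − 363.6423·0.824375·0.802073 = 273.968651
B₀ = V₀ − E₀ = 559.3348 − 273.968651 = 285.366149

B0=285.3661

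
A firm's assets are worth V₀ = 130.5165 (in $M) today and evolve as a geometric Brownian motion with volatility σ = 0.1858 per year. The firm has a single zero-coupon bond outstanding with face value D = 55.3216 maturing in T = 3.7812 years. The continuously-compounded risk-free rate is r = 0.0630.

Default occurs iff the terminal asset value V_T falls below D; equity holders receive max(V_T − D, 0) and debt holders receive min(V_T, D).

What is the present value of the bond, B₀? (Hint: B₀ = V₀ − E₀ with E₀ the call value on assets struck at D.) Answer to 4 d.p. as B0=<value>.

d₁ = [ln(V₀/D) + (r + σ²/2)T] / (σ√T)
   = [ln(130.5165/55.3216) + (0.0630 + 0.5·0.1858²)·3.7812] / (0.1858·√3.7812)
   = [0.858336 + 0.303482] / 0.361294 = 3.215716
d₂ = d₁ − σ√T = 3.215716 − 0.361294 = 2.854423
N(d₁) = 0.999349,  N(d₂) = 0.997844,  e^(−rT) = 0.788033
E₀ = V₀·N(d₁) − D·e^(−rT)·N(d₂)
   = 130.5165·0.999349 − 55.3216·0.788033·0.997844 = 86.930333
B₀ = V₀ − E₀ = 130.5165 − 86.930333 = 43.586167

B0=43.5862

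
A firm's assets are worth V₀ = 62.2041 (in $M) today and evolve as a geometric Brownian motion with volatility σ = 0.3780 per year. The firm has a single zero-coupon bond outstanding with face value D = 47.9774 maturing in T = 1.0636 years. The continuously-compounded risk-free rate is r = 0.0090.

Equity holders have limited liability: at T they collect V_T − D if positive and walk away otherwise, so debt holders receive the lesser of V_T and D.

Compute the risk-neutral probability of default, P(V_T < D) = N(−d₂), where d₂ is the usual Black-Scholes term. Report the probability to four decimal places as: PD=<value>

d₁ = [ln(V₀/D) + (r + σ²/2)T] / (σ√T)
   = [ln(62.2041/47.9774) + (0.0090 + 0.5·0.3780²)·1.0636] / (0.3780·√1.0636)
   = [0.259691 + 0.085558] / 0.389835 = 0.885628
d₂ = d₁ − σ√T = 0.885628 − 0.389835 = 0.495793
risk-neutral PD = N(−d₂) = N(-0.495793) = 0.310020

PD=0.3100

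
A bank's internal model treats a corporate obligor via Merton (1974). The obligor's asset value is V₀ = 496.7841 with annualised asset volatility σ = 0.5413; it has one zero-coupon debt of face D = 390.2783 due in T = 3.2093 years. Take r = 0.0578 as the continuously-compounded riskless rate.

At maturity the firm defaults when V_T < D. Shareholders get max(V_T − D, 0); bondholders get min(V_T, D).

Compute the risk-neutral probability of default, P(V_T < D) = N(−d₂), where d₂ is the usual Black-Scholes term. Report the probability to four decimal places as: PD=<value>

d₁ = [ln(V₀/D) + (r + σ²/2)T] / (σ√T)
   = [ln(496.7841/390.2783) + (0.0578 + 0.5·0.5413²)·3.2093] / (0.5413·√3.2093)
   = [0.241295 + 0.655669] / 0.969713 = 0.924979
d₂ = d₁ − σ√T = 0.924979 − 0.969713 = -0.044733
risk-neutral PD = N(−d₂) = N(0.044733) = 0.517840

PD=0.5178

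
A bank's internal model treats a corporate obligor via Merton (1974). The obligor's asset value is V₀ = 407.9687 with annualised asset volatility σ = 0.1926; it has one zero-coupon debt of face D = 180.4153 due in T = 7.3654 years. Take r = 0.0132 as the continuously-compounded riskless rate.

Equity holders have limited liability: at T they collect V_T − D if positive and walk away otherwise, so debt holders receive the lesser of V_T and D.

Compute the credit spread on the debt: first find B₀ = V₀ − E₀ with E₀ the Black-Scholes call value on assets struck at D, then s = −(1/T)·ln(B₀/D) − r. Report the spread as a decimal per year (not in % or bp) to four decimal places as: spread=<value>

d₁ = [ln(V₀/D) + (r + σ²/2)T] / (σ√T)
   = [ln(407.9687/180.4153) + (0.0132 + 0.5·0.1926²)·7.3654] / (0.1926·√7.3654)
   = [0.815929 + 0.233832] / 0.522702 = 2.008335
d₂ = d₁ − σ√T = 2.008335 − 0.522702 = 1.485632
N(d₁) = 0.977696,  N(d₂) = 0.931312,  e^(−rT) = 0.907353
E₀ = V₀·N(d₁) − D·e^(−rT)·N(d₂)
   = 407.9687·0.977696 − 180.4153·0.907353·0.931312 = 246.413273
B₀ = V₀ − E₀ = 407.9687 − 246.413273 = 161.555427
spread = −(1/T)·ln(B₀/D) − r = −(1/7.3654)·ln(161.555427/180.4153) − 0.0132 = 0.00179079

spread=0.0018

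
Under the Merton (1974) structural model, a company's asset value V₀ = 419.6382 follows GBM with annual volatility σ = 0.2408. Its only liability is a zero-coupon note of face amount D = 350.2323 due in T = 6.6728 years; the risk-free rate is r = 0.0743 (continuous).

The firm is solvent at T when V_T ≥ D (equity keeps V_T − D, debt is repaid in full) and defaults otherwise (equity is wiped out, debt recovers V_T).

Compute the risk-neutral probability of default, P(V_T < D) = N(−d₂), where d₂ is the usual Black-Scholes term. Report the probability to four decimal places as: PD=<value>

PD=0.2187

d₁ = [ln(V₀/D) + (r + σ²/2)T] / (σ√T)
   = [ln(419.6382/350.2323) + (0.0743 + 0.5·0.2408²)·6.6728] / (0.2408·√6.6728)
   = [0.180796 + 0.689249] / 0.622029 = 1.398722
d₂ = d₁ − σ√T = 1.398722 − 0.622029 = 0.776693
risk-neutral PD = N(−d₂) = N(-0.776693) = 0.218670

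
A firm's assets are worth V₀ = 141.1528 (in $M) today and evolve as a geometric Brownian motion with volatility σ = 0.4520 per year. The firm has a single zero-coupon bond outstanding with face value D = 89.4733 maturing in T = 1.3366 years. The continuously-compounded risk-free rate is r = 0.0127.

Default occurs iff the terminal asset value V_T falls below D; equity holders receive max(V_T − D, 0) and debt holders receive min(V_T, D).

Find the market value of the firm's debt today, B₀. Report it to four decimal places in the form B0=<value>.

d₁ = [ln(V₀/D) + (r + σ²/2)T] / (σ√T)
   = [ln(141.1528/89.4733) + (0.0127 + 0.5·0.4520²)·1.3366] / (0.4520·√1.3366)
   = [0.455903 + 0.153511] / 0.522564 = 1.166200
d₂ = d₁ − σ√T = 1.166200 − 0.522564 = 0.643637
N(d₁) = 0.878233,  N(d₂) = 0.740095,  e^(−rT) = 0.983168
E₀ = V₀·N(d₁) − D·e^(−rT)·N(d₂)
   = 141.1528·0.878233 − 89.4733·0.983168·0.740095 = 58.860953
B₀ = V₀ − E₀ = 141.1528 − 58.860953 = 82.291847

B0=82.2918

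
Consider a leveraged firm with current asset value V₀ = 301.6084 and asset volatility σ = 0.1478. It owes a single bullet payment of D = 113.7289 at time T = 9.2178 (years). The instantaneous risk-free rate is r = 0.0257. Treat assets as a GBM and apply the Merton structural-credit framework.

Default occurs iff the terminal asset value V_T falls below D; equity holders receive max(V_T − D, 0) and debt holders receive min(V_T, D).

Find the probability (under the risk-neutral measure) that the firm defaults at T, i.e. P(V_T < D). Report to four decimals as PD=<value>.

PD=0.0066

d₁ = [ln(V₀/D) + (r + σ²/2)T] / (σ√T)
   = [ln(301.6084/113.7289) + (0.0257 + 0.5·0.1478²)·9.2178] / (0.1478·√9.2178)
   = [0.975312 + 0.337578] / 0.448733 = 2.925771
d₂ = d₁ − σ√T = 2.925771 − 0.448733 = 2.477038
risk-neutral PD = N(−d₂) = N(-2.477038) = 0.006624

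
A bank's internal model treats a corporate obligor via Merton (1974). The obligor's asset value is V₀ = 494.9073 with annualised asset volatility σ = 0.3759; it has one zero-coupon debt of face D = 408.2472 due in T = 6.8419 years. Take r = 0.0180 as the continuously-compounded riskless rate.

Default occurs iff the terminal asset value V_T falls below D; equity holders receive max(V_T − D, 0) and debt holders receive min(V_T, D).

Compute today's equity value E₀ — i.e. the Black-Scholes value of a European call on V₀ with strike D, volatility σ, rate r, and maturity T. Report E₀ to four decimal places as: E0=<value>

d₁ = [ln(V₀/D) + (r + σ²/2)T] / (σ√T)
   = [ln(494.9073/408.2472) + (0.0180 + 0.5·0.3759²)·6.8419] / (0.3759·√6.8419)
   = [0.192498 + 0.606537] / 0.983243 = 0.812653
d₂ = d₁ − σ√T = 0.812653 − 0.983243 = -0.170590
N(d₁) = 0.791791,  N(d₂) = 0.432273,  e^(−rT) = 0.884127
E₀ = V₀·N(d₁) − D·e^(−rT)·N(d₂)
   = 494.9073·0.791791 − 408.2472·0.884127·0.432273 = 235.837600

E0=235.8376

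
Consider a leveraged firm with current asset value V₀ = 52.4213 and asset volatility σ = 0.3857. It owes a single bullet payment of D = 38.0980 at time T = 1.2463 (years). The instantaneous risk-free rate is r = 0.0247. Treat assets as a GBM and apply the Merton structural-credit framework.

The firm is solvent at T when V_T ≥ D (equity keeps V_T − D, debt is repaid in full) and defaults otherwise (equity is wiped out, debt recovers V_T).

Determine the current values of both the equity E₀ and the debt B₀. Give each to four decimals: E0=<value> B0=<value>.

d₁ = [ln(V₀/D) + (r + σ²/2)T] / (σ√T)
   = [ln(52.4213/38.0980) + (0.0247 + 0.5·0.3857²)·1.2463] / (0.3857·√1.2463)
   = [0.319151 + 0.123486] / 0.430587 = 1.027986
d₂ = d₁ − σ√T = 1.027986 − 0.430587 = 0.597399
N(d₁) = 0.848022,  N(d₂) = 0.724879,  e^(−rT) = 0.969685
E₀ = V₀·N(d₁) − D·e^(−rT)·N(d₂)
   = 52.4213·0.848022 − 38.0980·0.969685·0.724879 = 17.675129
B₀ = V₀ − E₀ = 52.4213 − 17.675129 = 34.746171

E0=17.6751 B0=34.7462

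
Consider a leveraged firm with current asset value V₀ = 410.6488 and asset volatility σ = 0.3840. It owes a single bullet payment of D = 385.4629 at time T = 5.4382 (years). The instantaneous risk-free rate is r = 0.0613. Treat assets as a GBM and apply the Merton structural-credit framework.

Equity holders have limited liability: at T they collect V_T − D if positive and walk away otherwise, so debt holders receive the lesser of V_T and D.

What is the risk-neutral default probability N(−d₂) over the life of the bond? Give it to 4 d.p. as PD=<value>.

PD=0.5019

d₁ = [ln(V₀/D) + (r + σ²/2)T] / (σ√T)
   = [ln(410.6488/385.4629) + (0.0613 + 0.5·0.3840²)·5.4382] / (0.3840·√5.4382)
   = [0.063293 + 0.734309] / 0.895486 = 0.890692
d₂ = d₁ − σ√T = 0.890692 − 0.895486 = -0.004794
risk-neutral PD = N(−d₂) = N(0.004794) = 0.501912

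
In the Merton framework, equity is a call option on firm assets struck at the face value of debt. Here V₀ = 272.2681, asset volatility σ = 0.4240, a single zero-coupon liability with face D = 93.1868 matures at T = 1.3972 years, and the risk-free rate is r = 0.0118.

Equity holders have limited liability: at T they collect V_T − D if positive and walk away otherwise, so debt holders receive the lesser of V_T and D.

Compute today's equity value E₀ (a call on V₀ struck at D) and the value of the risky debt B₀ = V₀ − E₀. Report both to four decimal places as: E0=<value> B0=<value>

E0=181.0133 B0=91.2548

d₁ = [ln(V₀/D) + (r + σ²/2)T] / (σ√T)
   = [ln(272.2681/93.1868) + (0.0118 + 0.5·0.4240²)·1.3972] / (0.4240·√1.3972)
   = [1.072181 + 0.142078] / 0.501182 = 2.422794
d₂ = d₁ − σ√T = 2.422794 − 0.501182 = 1.921612
N(d₁) = 0.992299,  N(d₂) = 0.972673,  e^(−rT) = 0.983648
E₀ = V₀·N(d₁) − D·e^(−rT)·N(d₂)
   = 272.2681·0.992299 − 93.1868·0.983648·0.972673 = 181.013282
B₀ = V₀ − E₀ = 272.2681 − 181.013282 = 91.254818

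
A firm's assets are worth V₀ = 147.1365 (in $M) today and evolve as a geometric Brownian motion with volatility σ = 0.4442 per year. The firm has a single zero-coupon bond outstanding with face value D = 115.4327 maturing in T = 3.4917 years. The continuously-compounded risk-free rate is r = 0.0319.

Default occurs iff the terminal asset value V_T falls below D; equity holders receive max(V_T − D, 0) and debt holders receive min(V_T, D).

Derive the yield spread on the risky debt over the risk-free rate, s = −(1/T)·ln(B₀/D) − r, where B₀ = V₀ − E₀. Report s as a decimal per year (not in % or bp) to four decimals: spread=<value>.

d₁ = [ln(V₀/D) + (r + σ²/2)T] / (σ√T)
   = [ln(147.1365/115.4327) + (0.0319 + 0.5·0.4442²)·3.4917] / (0.4442·√3.4917)
   = [0.242673 + 0.455865] / 0.830036 = 0.841576
d₂ = d₁ − σ√T = 0.841576 − 0.830036 = 0.011540
N(d₁) = 0.799987,  N(d₂) = 0.504604,  e^(−rT) = 0.894594
E₀ = V₀·N(d₁) − D·e^(−rT)·N(d₂)
   = 147.1365·0.799987 − 115.4327·0.894594·0.504604 = 65.599238
B₀ = V₀ − E₀ = 147.1365 − 65.599238 = 81.537262
spread = −(1/T)·ln(B₀/D) − r = −(1/3.4917)·ln(81.537262/115.4327) − 0.0319 = 0.06765825

spread=0.0677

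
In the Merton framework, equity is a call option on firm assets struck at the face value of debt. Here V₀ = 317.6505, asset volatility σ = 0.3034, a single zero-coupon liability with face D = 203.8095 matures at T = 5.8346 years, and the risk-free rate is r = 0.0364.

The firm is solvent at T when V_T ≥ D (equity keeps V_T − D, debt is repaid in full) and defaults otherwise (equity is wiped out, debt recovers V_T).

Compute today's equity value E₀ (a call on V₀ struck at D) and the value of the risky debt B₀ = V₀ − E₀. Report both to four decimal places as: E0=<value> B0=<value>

d₁ = [ln(V₀/D) + (r + σ²/2)T] / (σ√T)
   = [ln(317.6505/203.8095) + (0.0364 + 0.5·0.3034²)·5.8346] / (0.3034·√5.8346)
   = [0.443766 + 0.480921] / 0.732860 = 1.261752
d₂ = d₁ − σ√T = 1.261752 − 0.732860 = 0.528891
N(d₁) = 0.896481,  N(d₂) = 0.701560,  e^(−rT) = 0.808658
E₀ = V₀·N(d₁) − D·e^(−rT)·N(d₂)
   = 317.6505·0.896481 − 203.8095·0.808658·0.701560 = 169.142066
B₀ = V₀ − E₀ = 317.6505 − 169.142066 = 148.508434

E0=169.1421 B0=148.5084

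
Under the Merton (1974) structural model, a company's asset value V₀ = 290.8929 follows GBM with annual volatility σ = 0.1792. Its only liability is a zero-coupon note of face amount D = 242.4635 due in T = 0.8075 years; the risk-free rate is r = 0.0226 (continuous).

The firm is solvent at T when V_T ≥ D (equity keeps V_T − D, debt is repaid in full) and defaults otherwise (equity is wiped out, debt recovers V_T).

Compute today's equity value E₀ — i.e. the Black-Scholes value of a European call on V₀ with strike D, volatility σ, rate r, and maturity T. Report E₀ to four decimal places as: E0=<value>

E0=54.9792

d₁ = [ln(V₀/D) + (r + σ²/2)T] / (σ√T)
   = [ln(290.8929/242.4635) + (0.0226 + 0.5·0.1792²)·0.8075] / (0.1792·√0.8075)
   = [0.182104 + 0.031215] / 0.161031 = 1.324708
d₂ = d₁ − σ√T = 1.324708 − 0.161031 = 1.163677
N(d₁) = 0.907366,  N(d₂) = 0.877723,  e^(−rT) = 0.981916
E₀ = V₀·N(d₁) − D·e^(−rT)·N(d₂)
   = 290.8929·0.907366 − 242.4635·0.981916·0.877723 = 54.979199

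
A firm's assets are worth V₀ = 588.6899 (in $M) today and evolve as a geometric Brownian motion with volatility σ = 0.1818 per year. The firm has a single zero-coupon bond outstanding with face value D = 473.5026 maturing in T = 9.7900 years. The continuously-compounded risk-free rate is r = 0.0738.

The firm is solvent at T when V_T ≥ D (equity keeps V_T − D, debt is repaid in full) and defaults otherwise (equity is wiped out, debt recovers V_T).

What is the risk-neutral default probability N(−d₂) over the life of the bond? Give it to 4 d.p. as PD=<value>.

d₁ = [ln(V₀/D) + (r + σ²/2)T] / (σ√T)
   = [ln(588.6899/473.5026) + (0.0738 + 0.5·0.1818²)·9.7900] / (0.1818·√9.7900)
   = [0.217742 + 0.884288] / 0.568834 = 1.937350
d₂ = d₁ − σ√T = 1.937350 − 0.568834 = 1.368517
risk-neutral PD = N(−d₂) = N(-1.368517) = 0.085575

PD=0.0856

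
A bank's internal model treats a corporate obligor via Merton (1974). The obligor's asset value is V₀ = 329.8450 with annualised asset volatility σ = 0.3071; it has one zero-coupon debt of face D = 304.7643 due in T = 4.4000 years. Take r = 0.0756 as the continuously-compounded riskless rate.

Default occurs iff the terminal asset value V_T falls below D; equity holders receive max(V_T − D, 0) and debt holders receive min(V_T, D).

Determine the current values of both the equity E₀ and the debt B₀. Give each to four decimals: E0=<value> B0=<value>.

E0=137.9128 B0=191.9322

d₁ = [ln(V₀/D) + (r + σ²/2)T] / (σ√T)
   = [ln(329.8450/304.7643) + (0.0756 + 0.5·0.3071²)·4.4000] / (0.3071·√4.4000)
   = [0.079084 + 0.540123] / 0.644178 = 0.961235
d₂ = d₁ − σ√T = 0.961235 − 0.644178 = 0.317057
N(d₁) = 0.831783,  N(d₂) = 0.624400,  e^(−rT) = 0.717028
E₀ = V₀·N(d₁) − D·e^(−rT)·N(d₂)
   = 329.8450·0.831783 − 304.7643·0.717028·0.624400 = 137.912758
B₀ = V₀ − E₀ = 329.8450 − 137.912758 = 191.932242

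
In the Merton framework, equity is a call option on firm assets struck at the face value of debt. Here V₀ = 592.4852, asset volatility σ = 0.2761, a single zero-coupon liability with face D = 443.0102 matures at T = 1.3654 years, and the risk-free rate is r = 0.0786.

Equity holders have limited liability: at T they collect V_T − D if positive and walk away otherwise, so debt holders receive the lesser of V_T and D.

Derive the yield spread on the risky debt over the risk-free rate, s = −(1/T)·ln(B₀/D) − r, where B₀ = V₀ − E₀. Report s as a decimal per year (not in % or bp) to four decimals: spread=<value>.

spread=0.0151

d₁ = [ln(V₀/D) + (r + σ²/2)T] / (σ√T)
   = [ln(592.4852/443.0102) + (0.0786 + 0.5·0.2761²)·1.3654] / (0.2761·√1.3654)
   = [0.290733 + 0.159363] / 0.322624 = 1.395113
d₂ = d₁ − σ√T = 1.395113 − 0.322624 = 1.072489
N(d₁) = 0.918509,  N(d₂) = 0.858250,  e^(−rT) = 0.898238
E₀ = V₀·N(d₁) − D·e^(−rT)·N(d₂)
   = 592.4852·0.918509 − 443.0102·0.898238·0.858250 = 202.680987
B₀ = V₀ − E₀ = 592.4852 − 202.680987 = 389.804213
spread = −(1/T)·ln(B₀/D) − r = −(1/1.3654)·ln(389.804213/443.0102) − 0.0786 = 0.01510748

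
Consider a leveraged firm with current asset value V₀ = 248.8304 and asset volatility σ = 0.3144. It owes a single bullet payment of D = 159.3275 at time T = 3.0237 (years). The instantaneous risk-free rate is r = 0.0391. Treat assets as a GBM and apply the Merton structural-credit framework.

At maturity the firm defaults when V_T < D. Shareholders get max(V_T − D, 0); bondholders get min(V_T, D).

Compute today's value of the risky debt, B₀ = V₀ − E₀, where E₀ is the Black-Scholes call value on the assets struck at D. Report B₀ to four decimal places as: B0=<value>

d₁ = [ln(V₀/D) + (r + σ²/2)T] / (σ√T)
   = [ln(248.8304/159.3275) + (0.0391 + 0.5·0.3144²)·3.0237] / (0.3144·√3.0237)
   = [0.445810 + 0.267669] / 0.546704 = 1.305056
d₂ = d₁ − σ√T = 1.305056 − 0.546704 = 0.758352
N(d₁) = 0.904063,  N(d₂) = 0.775880,  e^(−rT) = 0.888495
E₀ = V₀·N(d₁) − D·e^(−rT)·N(d₂)
   = 248.8304·0.904063 − 159.3275·0.888495·0.775880 = 115.123549
B₀ = V₀ − E₀ = 248.8304 − 115.123549 = 133.706851

B0=133.7069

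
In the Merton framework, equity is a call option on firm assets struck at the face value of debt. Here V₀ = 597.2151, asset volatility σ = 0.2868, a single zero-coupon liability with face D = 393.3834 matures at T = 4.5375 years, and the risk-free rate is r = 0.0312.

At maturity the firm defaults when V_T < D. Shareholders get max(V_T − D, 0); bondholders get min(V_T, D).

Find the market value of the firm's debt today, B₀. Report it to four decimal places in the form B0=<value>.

d₁ = [ln(V₀/D) + (r + σ²/2)T] / (σ√T)
   = [ln(597.2151/393.3834) + (0.0312 + 0.5·0.2868²)·4.5375] / (0.2868·√4.5375)
   = [0.417493 + 0.328184] / 0.610924 = 1.220572
d₂ = d₁ − σ√T = 1.220572 − 0.610924 = 0.609647
N(d₁) = 0.888876,  N(d₂) = 0.728952,  e^(−rT) = 0.867994
E₀ = V₀·N(d₁) − D·e^(−rT)·N(d₂)
   = 597.2151·0.888876 − 393.3834·0.867994·0.728952 = 281.946001
B₀ = V₀ − E₀ = 597.2151 − 281.946001 = 315.269099

B0=315.2691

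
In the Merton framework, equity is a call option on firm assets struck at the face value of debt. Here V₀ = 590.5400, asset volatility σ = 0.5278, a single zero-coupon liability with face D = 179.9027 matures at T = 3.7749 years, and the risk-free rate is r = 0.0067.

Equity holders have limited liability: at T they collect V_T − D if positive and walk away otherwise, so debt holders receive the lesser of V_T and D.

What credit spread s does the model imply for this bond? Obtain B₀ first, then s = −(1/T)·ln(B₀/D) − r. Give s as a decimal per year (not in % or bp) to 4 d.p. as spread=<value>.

d₁ = [ln(V₀/D) + (r + σ²/2)T] / (σ√T)
   = [ln(590.5400/179.9027) + (0.0067 + 0.5·0.5278²)·3.7749] / (0.5278·√3.7749)
   = [1.188621 + 0.551084] / 1.025468 = 1.696499
d₂ = d₁ − σ√T = 1.696499 − 1.025468 = 0.671031
N(d₁) = 0.955104,  N(d₂) = 0.748900,  e^(−rT) = 0.975025
E₀ = V₀·N(d₁) − D·e^(−rT)·N(d₂)
   = 590.5400·0.955104 − 179.9027·0.975025·0.748900 = 432.663040
B₀ = V₀ − E₀ = 590.5400 − 432.663040 = 157.876960
spread = −(1/T)·ln(B₀/D) − r = −(1/3.7749)·ln(157.876960/179.9027) − 0.0067 = 0.02789698

spread=0.0279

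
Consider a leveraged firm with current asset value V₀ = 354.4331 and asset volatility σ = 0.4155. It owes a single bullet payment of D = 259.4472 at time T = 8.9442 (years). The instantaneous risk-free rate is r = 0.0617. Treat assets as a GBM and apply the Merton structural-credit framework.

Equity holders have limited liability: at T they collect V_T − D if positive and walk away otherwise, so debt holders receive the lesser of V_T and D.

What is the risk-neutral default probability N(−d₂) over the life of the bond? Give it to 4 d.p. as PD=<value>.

d₁ = [ln(V₀/D) + (r + σ²/2)T] / (σ√T)
   = [ln(354.4331/259.4472) + (0.0617 + 0.5·0.4155²)·8.9442] / (0.4155·√8.9442)
   = [0.311966 + 1.323922] / 1.242630 = 1.316472
d₂ = d₁ − σ√T = 1.316472 − 1.242630 = 0.073843
risk-neutral PD = N(−d₂) = N(-0.073843) = 0.470568

PD=0.4706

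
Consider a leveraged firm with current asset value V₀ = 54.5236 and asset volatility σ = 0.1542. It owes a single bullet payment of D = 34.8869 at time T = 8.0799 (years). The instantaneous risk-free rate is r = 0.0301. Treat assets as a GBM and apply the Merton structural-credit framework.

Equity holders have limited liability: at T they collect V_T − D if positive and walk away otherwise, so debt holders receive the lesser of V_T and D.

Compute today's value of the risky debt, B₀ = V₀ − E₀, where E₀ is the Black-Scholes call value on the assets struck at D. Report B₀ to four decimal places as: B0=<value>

B0=26.9439

d₁ = [ln(V₀/D) + (r + σ²/2)T] / (σ√T)
   = [ln(54.5236/34.8869) + (0.0301 + 0.5·0.1542²)·8.0799] / (0.1542·√8.0799)
   = [0.446522 + 0.339265] / 0.438316 = 1.792742
d₂ = d₁ − σ√T = 1.792742 − 0.438316 = 1.354426
N(d₁) = 0.963493,  N(d₂) = 0.912200,  e^(−rT) = 0.784111
E₀ = V₀·N(d₁) − D·e^(−rT)·N(d₂)
   = 54.5236·0.963493 − 34.8869·0.784111·0.912200 = 27.579701
B₀ = V₀ − E₀ = 54.5236 − 27.579701 = 26.943899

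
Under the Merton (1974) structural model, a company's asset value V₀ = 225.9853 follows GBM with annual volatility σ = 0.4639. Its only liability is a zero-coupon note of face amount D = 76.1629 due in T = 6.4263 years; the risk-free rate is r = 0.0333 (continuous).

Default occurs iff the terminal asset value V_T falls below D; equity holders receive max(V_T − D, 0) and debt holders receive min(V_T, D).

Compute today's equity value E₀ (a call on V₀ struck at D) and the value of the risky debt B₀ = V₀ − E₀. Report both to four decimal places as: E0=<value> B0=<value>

d₁ = [ln(V₀/D) + (r + σ²/2)T] / (σ√T)
   = [ln(225.9853/76.1629) + (0.0333 + 0.5·0.4639²)·6.4263] / (0.4639·√6.4263)
   = [1.087595 + 0.905476] / 1.175993 = 1.694798
d₂ = d₁ − σ√T = 1.694798 − 1.175993 = 0.518805
N(d₁) = 0.954943,  N(d₂) = 0.698052,  e^(−rT) = 0.807352
E₀ = V₀·N(d₁) − D·e^(−rT)·N(d₂)
   = 225.9853·0.954943 − 76.1629·0.807352·0.698052 = 172.879745
B₀ = V₀ − E₀ = 225.9853 − 172.879745 = 53.105555

E0=172.8797 B0=53.1056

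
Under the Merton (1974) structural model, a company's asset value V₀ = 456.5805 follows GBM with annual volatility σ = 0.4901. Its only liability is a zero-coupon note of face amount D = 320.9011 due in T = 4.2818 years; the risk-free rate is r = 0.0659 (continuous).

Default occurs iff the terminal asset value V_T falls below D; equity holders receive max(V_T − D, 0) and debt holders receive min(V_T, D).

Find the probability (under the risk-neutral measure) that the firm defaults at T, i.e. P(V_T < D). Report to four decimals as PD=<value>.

d₁ = [ln(V₀/D) + (r + σ²/2)T] / (σ√T)
   = [ln(456.5805/320.9011) + (0.0659 + 0.5·0.4901²)·4.2818] / (0.4901·√4.2818)
   = [0.352632 + 0.796411] / 1.014140 = 1.133022
d₂ = d₁ − σ√T = 1.133022 − 1.014140 = 0.118882
risk-neutral PD = N(−d₂) = N(-0.118882) = 0.452685

PD=0.4527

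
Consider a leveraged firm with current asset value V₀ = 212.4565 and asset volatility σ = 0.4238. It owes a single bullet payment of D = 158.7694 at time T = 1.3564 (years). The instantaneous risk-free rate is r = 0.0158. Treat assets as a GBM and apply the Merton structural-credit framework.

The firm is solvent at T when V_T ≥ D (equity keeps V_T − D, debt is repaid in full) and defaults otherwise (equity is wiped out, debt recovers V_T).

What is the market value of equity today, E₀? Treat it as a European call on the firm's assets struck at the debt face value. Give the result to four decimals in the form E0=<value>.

d₁ = [ln(V₀/D) + (r + σ²/2)T] / (σ√T)
   = [ln(212.4565/158.7694) + (0.0158 + 0.5·0.4238²)·1.3564] / (0.4238·√1.3564)
   = [0.291284 + 0.143240] / 0.493577 = 0.880358
d₂ = d₁ − σ√T = 0.880358 − 0.493577 = 0.386782
N(d₁) = 0.810667,  N(d₂) = 0.650541,  e^(−rT) = 0.978797
E₀ = V₀·N(d₁) − D·e^(−rT)·N(d₂)
   = 212.4565·0.810667 − 158.7694·0.978797·0.650541 = 71.135539

E0=71.1355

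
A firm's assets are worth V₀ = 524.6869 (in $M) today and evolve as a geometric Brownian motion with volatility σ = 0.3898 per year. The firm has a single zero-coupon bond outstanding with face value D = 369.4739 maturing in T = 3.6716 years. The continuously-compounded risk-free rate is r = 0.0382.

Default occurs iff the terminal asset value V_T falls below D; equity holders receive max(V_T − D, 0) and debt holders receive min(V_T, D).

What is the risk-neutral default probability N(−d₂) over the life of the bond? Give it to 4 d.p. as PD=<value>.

d₁ = [ln(V₀/D) + (r + σ²/2)T] / (σ√T)
   = [ln(524.6869/369.4739) + (0.0382 + 0.5·0.3898²)·3.6716] / (0.3898·√3.6716)
   = [0.350722 + 0.419194] / 0.746912 = 1.030798
d₂ = d₁ − σ√T = 1.030798 − 0.746912 = 0.283886
risk-neutral PD = N(−d₂) = N(-0.283886) = 0.388249

PD=0.3882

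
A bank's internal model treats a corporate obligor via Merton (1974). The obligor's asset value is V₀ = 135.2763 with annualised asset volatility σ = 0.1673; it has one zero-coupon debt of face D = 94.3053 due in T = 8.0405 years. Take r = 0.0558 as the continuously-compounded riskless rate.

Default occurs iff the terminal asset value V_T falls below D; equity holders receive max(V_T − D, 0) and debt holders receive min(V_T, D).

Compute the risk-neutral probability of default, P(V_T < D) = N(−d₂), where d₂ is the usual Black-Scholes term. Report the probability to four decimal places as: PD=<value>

d₁ = [ln(V₀/D) + (r + σ²/2)T] / (σ√T)
   = [ln(135.2763/94.3053) + (0.0558 + 0.5·0.1673²)·8.0405] / (0.1673·√8.0405)
   = [0.360782 + 0.561184] / 0.474392 = 1.943468
d₂ = d₁ − σ√T = 1.943468 − 0.474392 = 1.469076
risk-neutral PD = N(−d₂) = N(-1.469076) = 0.070906

PD=0.0709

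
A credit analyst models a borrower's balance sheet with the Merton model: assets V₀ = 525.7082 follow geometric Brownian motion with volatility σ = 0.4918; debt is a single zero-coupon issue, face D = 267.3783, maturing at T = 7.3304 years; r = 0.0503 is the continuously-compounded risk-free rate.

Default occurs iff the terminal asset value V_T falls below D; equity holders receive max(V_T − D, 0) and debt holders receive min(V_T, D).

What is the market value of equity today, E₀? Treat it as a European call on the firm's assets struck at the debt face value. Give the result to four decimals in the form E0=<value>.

E0=385.8719

d₁ = [ln(V₀/D) + (r + σ²/2)T] / (σ√T)
   = [ln(525.7082/267.3783) + (0.0503 + 0.5·0.4918²)·7.3304] / (0.4918·√7.3304)
   = [0.676082 + 1.255211] / 1.331534 = 1.450427
d₂ = d₁ − σ√T = 1.450427 − 1.331534 = 0.118892
N(d₁) = 0.926530,  N(d₂) = 0.547320,  e^(−rT) = 0.691620
E₀ = V₀·N(d₁) − D·e^(−rT)·N(d₂)
   = 525.7082·0.926530 − 267.3783·0.691620·0.547320 = 385.871939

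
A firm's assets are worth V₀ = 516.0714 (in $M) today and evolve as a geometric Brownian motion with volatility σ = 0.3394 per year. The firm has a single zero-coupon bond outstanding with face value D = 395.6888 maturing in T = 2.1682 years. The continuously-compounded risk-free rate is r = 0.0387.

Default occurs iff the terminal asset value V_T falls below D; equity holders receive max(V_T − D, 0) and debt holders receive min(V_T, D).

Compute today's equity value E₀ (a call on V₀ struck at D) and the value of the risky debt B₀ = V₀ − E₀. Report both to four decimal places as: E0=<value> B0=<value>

d₁ = [ln(V₀/D) + (r + σ²/2)T] / (σ√T)
   = [ln(516.0714/395.6888) + (0.0387 + 0.5·0.3394²)·2.1682] / (0.3394·√2.1682)
   = [0.265617 + 0.208789] / 0.499760 = 0.949269
d₂ = d₁ − σ√T = 0.949269 − 0.499760 = 0.449509
N(d₁) = 0.828758,  N(d₂) = 0.673468,  e^(−rT) = 0.919515
E₀ = V₀·N(d₁) − D·e^(−rT)·N(d₂)
   = 516.0714·0.828758 − 395.6888·0.919515·0.673468 = 182.662747
B₀ = V₀ − E₀ = 516.0714 − 182.662747 = 333.408653

E0=182.6627 B0=333.4087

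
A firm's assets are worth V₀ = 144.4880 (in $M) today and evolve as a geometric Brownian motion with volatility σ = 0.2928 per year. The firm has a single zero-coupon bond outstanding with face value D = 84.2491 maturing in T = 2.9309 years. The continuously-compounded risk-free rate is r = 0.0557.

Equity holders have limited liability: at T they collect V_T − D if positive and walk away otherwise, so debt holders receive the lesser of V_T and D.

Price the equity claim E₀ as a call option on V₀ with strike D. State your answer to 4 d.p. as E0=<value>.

d₁ = [ln(V₀/D) + (r + σ²/2)T] / (σ√T)
   = [ln(144.4880/84.2491) + (0.0557 + 0.5·0.2928²)·2.9309] / (0.2928·√2.9309)
   = [0.539419 + 0.288887] / 0.501270 = 1.652414
d₂ = d₁ − σ√T = 1.652414 − 0.501270 = 1.151144
N(d₁) = 0.950775,  N(d₂) = 0.875164,  e^(−rT) = 0.849378
E₀ = V₀·N(d₁) − D·e^(−rT)·N(d₂)
   = 144.4880·0.950775 − 84.2491·0.849378·0.875164 = 74.749458

E0=74.7495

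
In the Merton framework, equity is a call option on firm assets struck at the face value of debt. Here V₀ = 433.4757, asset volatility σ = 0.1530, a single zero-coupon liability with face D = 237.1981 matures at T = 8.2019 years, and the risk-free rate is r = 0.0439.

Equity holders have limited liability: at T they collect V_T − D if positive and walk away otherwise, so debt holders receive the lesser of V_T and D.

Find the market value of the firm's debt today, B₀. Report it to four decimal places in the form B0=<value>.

B0=164.9109

d₁ = [ln(V₀/D) + (r + σ²/2)T] / (σ√T)
   = [ln(433.4757/237.1981) + (0.0439 + 0.5·0.1530²)·8.2019] / (0.1530·√8.2019)
   = [0.602940 + 0.456063] / 0.438176 = 2.416843
d₂ = d₁ − σ√T = 2.416843 − 0.438176 = 1.978667
N(d₁) = 0.992172,  N(d₂) = 0.976073,  e^(−rT) = 0.697632
E₀ = V₀·N(d₁) − D·e^(−rT)·N(d₂)
   = 433.4757·0.992172 − 237.1981·0.697632·0.976073 = 268.564825
B₀ = V₀ − E₀ = 433.4757 − 268.564825 = 164.910875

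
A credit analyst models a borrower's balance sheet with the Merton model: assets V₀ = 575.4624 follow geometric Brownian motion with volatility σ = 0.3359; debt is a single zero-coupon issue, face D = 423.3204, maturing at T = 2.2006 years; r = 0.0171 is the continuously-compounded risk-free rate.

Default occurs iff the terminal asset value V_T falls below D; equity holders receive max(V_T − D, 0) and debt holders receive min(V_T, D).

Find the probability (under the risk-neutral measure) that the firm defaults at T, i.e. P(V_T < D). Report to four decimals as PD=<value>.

PD=0.3290

d₁ = [ln(V₀/D) + (r + σ²/2)T] / (σ√T)
   = [ln(575.4624/423.3204) + (0.0171 + 0.5·0.3359²)·2.2006] / (0.3359·√2.2006)
   = [0.307045 + 0.161776] / 0.498288 = 0.940862
d₂ = d₁ − σ√T = 0.940862 − 0.498288 = 0.442574
risk-neutral PD = N(−d₂) = N(-0.442574) = 0.329037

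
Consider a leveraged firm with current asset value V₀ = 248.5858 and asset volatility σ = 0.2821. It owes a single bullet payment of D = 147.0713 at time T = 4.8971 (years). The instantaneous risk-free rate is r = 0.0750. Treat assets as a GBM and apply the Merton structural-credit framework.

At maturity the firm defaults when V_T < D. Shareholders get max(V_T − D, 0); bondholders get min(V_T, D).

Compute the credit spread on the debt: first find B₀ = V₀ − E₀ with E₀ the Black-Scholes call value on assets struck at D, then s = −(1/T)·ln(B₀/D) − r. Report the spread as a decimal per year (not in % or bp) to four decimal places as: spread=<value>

d₁ = [ln(V₀/D) + (r + σ²/2)T] / (σ√T)
   = [ln(248.5858/147.0713) + (0.0750 + 0.5·0.2821²)·4.8971] / (0.2821·√4.8971)
   = [0.524871 + 0.562139] / 0.624270 = 1.741249
d₂ = d₁ − σ√T = 1.741249 − 0.624270 = 1.116979
N(d₁) = 0.959180,  N(d₂) = 0.867998,  e^(−rT) = 0.692614
E₀ = V₀·N(d₁) − D·e^(−rT)·N(d₂)
   = 248.5858·0.959180 − 147.0713·0.692614·0.867998 = 150.021072
B₀ = V₀ − E₀ = 248.5858 − 150.021072 = 98.564728
spread = −(1/T)·ln(B₀/D) − r = −(1/4.8971)·ln(98.564728/147.0713) − 0.0750 = 0.00672266

spread=0.0067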